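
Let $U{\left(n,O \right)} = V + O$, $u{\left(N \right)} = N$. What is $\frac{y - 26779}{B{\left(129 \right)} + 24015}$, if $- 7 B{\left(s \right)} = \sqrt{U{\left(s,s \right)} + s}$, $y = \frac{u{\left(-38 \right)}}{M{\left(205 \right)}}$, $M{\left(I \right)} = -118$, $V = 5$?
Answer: $- \frac{929586524685}{833649077479} - \frac{5529797 \sqrt{263}}{833649077479} \approx -1.1152$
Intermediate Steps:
$U{\left(n,O \right)} = 5 + O$
$y = \frac{19}{59}$ ($y = - \frac{38}{-118} = \left(-38\right) \left(- \frac{1}{118}\right) = \frac{19}{59} \approx 0.32203$)
$B{\left(s \right)} = - \frac{\sqrt{5 + 2 s}}{7}$ ($B{\left(s \right)} = - \frac{\sqrt{\left(5 + s\right) + s}}{7} = - \frac{\sqrt{5 + 2 s}}{7}$)
$\frac{y - 26779}{B{\left(129 \right)} + 24015} = \frac{\frac{19}{59} - 26779}{- \frac{\sqrt{5 + 2 \cdot 129}}{7} + 24015} = - \frac{1579942}{59 \left(- \frac{\sqrt{5 + 258}}{7} + 24015\right)} = - \frac{1579942}{59 \left(- \frac{\sqrt{263}}{7} + 24015\right)} = - \frac{1579942}{59 \left(24015 - \frac{\sqrt{263}}{7}\right)}$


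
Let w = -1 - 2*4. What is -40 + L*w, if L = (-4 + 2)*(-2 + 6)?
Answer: 32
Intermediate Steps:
w = -9 (w = -1 - 8 = -9)
L = -8 (L = -2*4 = -8)
-40 + L*w = -40 - 8*(-9) = -40 + 72 = 32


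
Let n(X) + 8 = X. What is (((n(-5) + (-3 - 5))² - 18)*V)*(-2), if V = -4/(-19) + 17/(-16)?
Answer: 109557/152 ≈ 720.77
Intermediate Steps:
n(X) = -8 + X
V = -259/304 (V = -4*(-1/19) + 17*(-1/16) = 4/19 - 17/16 = -259/304 ≈ -0.85197)
(((n(-5) + (-3 - 5))² - 18)*V)*(-2) = ((((-8 - 5) + (-3 - 5))² - 18)*(-259/304))*(-2) = (((-13 - 8)² - 18)*(-259/304))*(-2) = (((-21)² - 18)*(-259/304))*(-2) = ((441 - 18)*(-259/304))*(-2) = (423*(-259/304))*(-2) = -109557/304*(-2) = 109557/152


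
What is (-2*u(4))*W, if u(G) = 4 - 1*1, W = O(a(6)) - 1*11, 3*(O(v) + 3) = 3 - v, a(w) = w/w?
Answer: 80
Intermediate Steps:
a(w) = 1
O(v) = -2 - v/3 (O(v) = -3 + (3 - v)/3 = -3 + (1 - v/3) = -2 - v/3)
W = -40/3 (W = (-2 - ⅓*1) - 1*11 = (-2 - ⅓) - 11 = -7/3 - 11 = -40/3 ≈ -13.333)
u(G) = 3 (u(G) = 4 - 1 = 3)
(-2*u(4))*W = -2*3*(-40/3) = -6*(-40/3) = 80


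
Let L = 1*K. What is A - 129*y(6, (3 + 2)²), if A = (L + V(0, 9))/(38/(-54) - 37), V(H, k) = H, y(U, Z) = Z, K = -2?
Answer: -1641498/509 ≈ -3224.9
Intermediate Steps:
L = -2 (L = 1*(-2) = -2)
A = 27/509 (A = (-2 + 0)/(38/(-54) - 37) = -2/(38*(-1/54) - 37) = -2/(-19/27 - 37) = -2/(-1018/27) = -2*(-27/1018) = 27/509 ≈ 0.053045)
A - 129*y(6, (3 + 2)²) = 27/509 - 129*(3 + 2)² = 27/509 - 129*5² = 27/509 - 129*25 = 27/509 - 3225 = -1641498/509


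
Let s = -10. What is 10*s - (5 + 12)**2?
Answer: -389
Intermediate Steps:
10*s - (5 + 12)**2 = 10*(-10) - (5 + 12)**2 = -100 - 1*17**2 = -100 - 1*289 = -100 - 289 = -389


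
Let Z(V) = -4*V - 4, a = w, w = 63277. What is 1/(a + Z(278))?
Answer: 1/62161 ≈ 1.6087e-5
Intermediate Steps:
a = 63277
Z(V) = -4 - 4*V
1/(a + Z(278)) = 1/(63277 + (-4 - 4*278)) = 1/(63277 + (-4 - 1112)) = 1/(63277 - 1116) = 1/62161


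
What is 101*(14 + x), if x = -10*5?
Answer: -3636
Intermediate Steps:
x = -50
101*(14 + x) = 101*(14 - 50) = 101*(-36) = -3636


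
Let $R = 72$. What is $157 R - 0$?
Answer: $11304$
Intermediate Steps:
$157 R - 0 = 157 \cdot 72 - 0 = 11304 + 0 = 11304$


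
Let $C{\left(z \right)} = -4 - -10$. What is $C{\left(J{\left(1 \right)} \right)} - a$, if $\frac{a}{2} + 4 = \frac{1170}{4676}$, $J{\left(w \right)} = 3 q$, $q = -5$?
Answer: $\frac{15781}{1169} \approx 13.5$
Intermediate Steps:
$J{\left(w \right)} = -15$ ($J{\left(w \right)} = 3 \left(-5\right) = -15$)
$C{\left(z \right)} = 6$ ($C{\left(z \right)} = -4 + 10 = 6$)
$a = - \frac{8767}{1169}$ ($a = -8 + 2 \cdot \frac{1170}{4676} = -8 + 2 \cdot 1170 \cdot \frac{1}{4676} = -8 + 2 \cdot \frac{585}{2338} = -8 + \frac{585}{1169} = - \frac{8767}{1169} \approx -7.4996$)
$C{\left(J{\left(1 \right)} \right)} - a = 6 - - \frac{8767}{1169} = 6 + \frac{8767}{1169} = \frac{15781}{1169}$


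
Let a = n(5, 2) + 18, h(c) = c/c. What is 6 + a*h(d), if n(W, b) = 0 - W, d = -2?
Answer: 19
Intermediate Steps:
h(c) = 1
n(W, b) = -W
a = 13 (a = -1*5 + 18 = -5 + 18 = 13)
6 + a*h(d) = 6 + 13*1 = 6 + 13 = 19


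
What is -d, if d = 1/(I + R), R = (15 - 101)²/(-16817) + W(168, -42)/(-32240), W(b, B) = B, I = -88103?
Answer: 271090040/23883964664483 ≈ 1.1350e-5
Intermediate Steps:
R = -118870363/271090040 (R = (15 - 101)²/(-16817) - 42/(-32240) = (-86)²*(-1/16817) - 42*(-1/32240) = 7396*(-1/16817) + 21/16120 = -7396/16817 + 21/16120 = -118870363/271090040 ≈ -0.43849)
d = -271090040/23883964664483 (d = 1/(-88103 - 118870363/271090040) = 1/(-23883964664483/271090040) = -271090040/23883964664483 ≈ -1.1350e-5)
-d = -1*(-271090040/23883964664483) = 271090040/23883964664483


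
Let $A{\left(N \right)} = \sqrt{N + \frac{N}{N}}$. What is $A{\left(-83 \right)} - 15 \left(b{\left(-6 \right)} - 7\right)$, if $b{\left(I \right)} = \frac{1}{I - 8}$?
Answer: $\frac{1485}{14} + i \sqrt{82} \approx 106.07 + 9.0554 i$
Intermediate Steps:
$b{\left(I \right)} = \frac{1}{-8 + I}$
$A{\left(N \right)} = \sqrt{1 + N}$ ($A{\left(N \right)} = \sqrt{N + 1} = \sqrt{1 + N}$)
$A{\left(-83 \right)} - 15 \left(b{\left(-6 \right)} - 7\right) = \sqrt{1 - 83} - 15 \left(\frac{1}{-8 - 6} - 7\right) = \sqrt{-82} - 15 \left(\frac{1}{-14} - 7\right) = i \sqrt{82} - 15 \left(- \frac{1}{14} - 7\right) = i \sqrt{82} - - \frac{1485}{14} = i \sqrt{82} + \frac{1485}{14} = \frac{1485}{14} + i \sqrt{82}$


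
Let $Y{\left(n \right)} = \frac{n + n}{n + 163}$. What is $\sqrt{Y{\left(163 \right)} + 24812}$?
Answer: $3 \sqrt{2757} \approx 157.52$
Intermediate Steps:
$Y{\left(n \right)} = \frac{2 n}{163 + n}$
$\sqrt{Y{\left(163 \right)} + 24812} = \sqrt{2 \cdot 163 \frac{1}{163 + 163} + 24812} = \sqrt{2 \cdot 163 \cdot \frac{1}{326} + 24812} = \sqrt{1 + 24812} = \sqrt{24813} = 3 \sqrt{2757}$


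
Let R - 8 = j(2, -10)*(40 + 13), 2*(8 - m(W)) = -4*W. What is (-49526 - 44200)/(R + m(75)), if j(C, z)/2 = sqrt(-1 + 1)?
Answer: -46863/83 ≈ -564.61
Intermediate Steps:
m(W) = 8 + 2*W (m(W) = 8 - (-2)*W = 8 + 2*W)
j(C, z) = 0 (j(C, z) = 2*sqrt(-1 + 1) = 2*sqrt(0) = 2*0 = 0)
R = 8 (R = 8 + 0*(40 + 13) = 8 + 0*53 = 8 + 0 = 8)
(-49526 - 44200)/(R + m(75)) = (-49526 - 44200)/(8 + (8 + 2*75)) = -93726/(8 + (8 + 150)) = -93726/(8 + 158) = -93726/166 = -93726*1/166 = -46863/83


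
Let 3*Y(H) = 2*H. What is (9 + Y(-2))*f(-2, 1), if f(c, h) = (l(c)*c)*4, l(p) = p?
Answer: 368/3 ≈ 122.67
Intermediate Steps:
Y(H) = 2*H/3 (Y(H) = (2*H)/3 = 2*H/3)
f(c, h) = 4*c² (f(c, h) = (c*c)*4 = c²*4 = 4*c²)
(9 + Y(-2))*f(-2, 1) = (9 + (⅔)*(-2))*(4*(-2)²) = (9 - 4/3)*(4*4) = (23/3)*16 = 368/3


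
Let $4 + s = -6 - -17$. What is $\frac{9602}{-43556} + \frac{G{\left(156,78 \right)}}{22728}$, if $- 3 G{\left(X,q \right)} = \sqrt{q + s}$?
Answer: $- \frac{4801}{21778} - \frac{\sqrt{85}}{68184} \approx -0.22059$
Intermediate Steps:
$s = 7$ ($s = -4 - -11 = -4 + \left(-6 + 17\right) = -4 + 11 = 7$)
$G{\left(X,q \right)} = - \frac{\sqrt{7 + q}}{3}$ ($G{\left(X,q \right)} = - \frac{\sqrt{q + 7}}{3} = - \frac{\sqrt{7 + q}}{3}$)
$\frac{9602}{-43556} + \frac{G{\left(156,78 \right)}}{22728} = \frac{9602}{-43556} + \frac{\left(- \frac{1}{3}\right) \sqrt{7 + 78}}{22728} = 9602 \left(- \frac{1}{43556}\right) + - \frac{\sqrt{85}}{3} \cdot \frac{1}{22728} = - \frac{4801}{21778} - \frac{\sqrt{85}}{68184}$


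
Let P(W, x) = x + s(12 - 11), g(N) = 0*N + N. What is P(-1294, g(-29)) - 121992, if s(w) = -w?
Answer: -122022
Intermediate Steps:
g(N) = N (g(N) = 0 + N = N)
P(W, x) = -1 + x (P(W, x) = x - (12 - 11) = x - 1*1 = x - 1 = -1 + x)
P(-1294, g(-29)) - 121992 = (-1 - 29) - 121992 = -30 - 121992 = -122022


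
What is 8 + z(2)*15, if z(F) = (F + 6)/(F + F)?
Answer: 38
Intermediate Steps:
z(F) = (6 + F)/(2*F) (z(F) = (6 + F)/((2*F)) = (6 + F)*(1/(2*F)) = (6 + F)/(2*F))
8 + z(2)*15 = 8 + ((1/2)*(6 + 2)/2)*15 = 8 + ((1/2)*(1/2)*8)*15 = 8 + 2*15 = 8 + 30 = 38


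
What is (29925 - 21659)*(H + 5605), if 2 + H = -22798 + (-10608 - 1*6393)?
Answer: -282664136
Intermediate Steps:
H = -39801 (H = -2 + (-22798 + (-10608 - 1*6393)) = -2 + (-22798 + (-10608 - 6393)) = -2 + (-22798 - 17001) = -2 - 39799 = -39801)
(29925 - 21659)*(H + 5605) = (29925 - 21659)*(-39801 + 5605) = 8266*(-34196) = -282664136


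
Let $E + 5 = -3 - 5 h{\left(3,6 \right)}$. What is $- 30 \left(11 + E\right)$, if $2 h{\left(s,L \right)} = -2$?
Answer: $-240$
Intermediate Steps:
$h{\left(s,L \right)} = -1$ ($h{\left(s,L \right)} = \frac{1}{2} \left(-2\right) = -1$)
$E = -3$ ($E = -5 - -2 = -5 + \left(-3 + 5\right) = -5 + 2 = -3$)
$- 30 \left(11 + E\right) = - 30 \left(11 - 3\right) = \left(-30\right) 8 = -240$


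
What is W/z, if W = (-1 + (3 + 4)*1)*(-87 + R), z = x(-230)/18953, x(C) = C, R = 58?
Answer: 1648911/115 ≈ 14338.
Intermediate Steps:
z = -230/18953 ≈ -0.012135
W = -174 (W = (-1 + (3 + 4)*1)*(-87 + 58) = (-1 + 7*1)*(-29) = (-1 + 7)*(-29) = 6*(-29) = -174)
W/z = -174/(-230/18953) = -174*(-18953/230) = 1648911/115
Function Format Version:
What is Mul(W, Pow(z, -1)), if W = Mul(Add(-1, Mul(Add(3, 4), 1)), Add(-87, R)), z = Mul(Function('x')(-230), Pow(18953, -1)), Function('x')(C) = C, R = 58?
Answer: Rational(1648911, 115) ≈ 14338.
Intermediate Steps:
z = Rational(-230, 18953) (z = Mul(-230, Pow(18953, -1)) = Mul(-230, Rational(1, 18953)) = Rational(-230, 18953) ≈ -0.012135)
W = -174 (W = Mul(Add(-1, Mul(Add(3, 4), 1)), Add(-87, 58)) = Mul(Add(-1, Mul(7, 1)), -29) = Mul(Add(-1, 7), -29) = Mul(6, -29) = -174)
Mul(W, Pow(z, -1)) = Mul(-174, Pow(Rational(-230, 18953), -1)) = Mul(-174, Rational(-18953, 230)) = Rational(1648911, 115)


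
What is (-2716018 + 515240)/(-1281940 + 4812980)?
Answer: -1100389/1765520 ≈ -0.62327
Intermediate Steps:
(-2716018 + 515240)/(-1281940 + 4812980) = -2200778/3531040 = -2200778*1/3531040 = -1100389/1765520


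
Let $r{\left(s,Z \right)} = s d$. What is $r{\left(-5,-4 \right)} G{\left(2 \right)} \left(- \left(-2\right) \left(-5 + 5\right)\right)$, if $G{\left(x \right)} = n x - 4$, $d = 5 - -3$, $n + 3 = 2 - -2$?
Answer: $0$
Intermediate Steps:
$n = 1$ ($n = -3 + \left(2 - -2\right) = -3 + \left(2 + 2\right) = -3 + 4 = 1$)
$d = 8$ ($d = 5 + 3 = 8$)
$G{\left(x \right)} = -4 + x$ ($G{\left(x \right)} = 1 x - 4 = x - 4 = -4 + x$)
$r{\left(s,Z \right)} = 8 s$ ($r{\left(s,Z \right)} = s 8 = 8 s$)
$r{\left(-5,-4 \right)} G{\left(2 \right)} \left(- \left(-2\right) \left(-5 + 5\right)\right) = 8 \left(-5\right) \left(-4 + 2\right) \left(- \left(-2\right) \left(-5 + 5\right)\right) = \left(-40\right) \left(-2\right) \left(- \left(-2\right) 0\right) = 80 \left(\left(-1\right) 0\right) = 80 \cdot 0 = 0$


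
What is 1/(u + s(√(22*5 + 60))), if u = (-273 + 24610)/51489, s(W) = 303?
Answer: 51489/15625504 ≈ 0.0032952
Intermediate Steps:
u = 24337/51489 (u = 24337*(1/51489) = 24337/51489 ≈ 0.47266)
1/(u + s(√(22*5 + 60))) = 1/(24337/51489 + 303) = 1/(15625504/51489) = 51489/15625504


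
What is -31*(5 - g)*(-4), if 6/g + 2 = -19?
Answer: 4588/7 ≈ 655.43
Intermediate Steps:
g = -2/7 (g = 6/(-2 - 19) = 6/(-21) = 6*(-1/21) = -2/7 ≈ -0.28571)
-31*(5 - g)*(-4) = -31*(5 - 1*(-2/7))*(-4) = -31*(5 + 2/7)*(-4) = -31*37/7*(-4) = -1147/7*(-4) = 4588/7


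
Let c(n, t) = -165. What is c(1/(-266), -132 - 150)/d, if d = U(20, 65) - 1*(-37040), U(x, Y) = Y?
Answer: -33/7421 ≈ -0.0044468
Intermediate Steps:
d = 37105 (d = 65 - 1*(-37040) = 65 + 37040 = 37105)
c(1/(-266), -132 - 150)/d = -165/37105 = -165*1/37105 = -33/7421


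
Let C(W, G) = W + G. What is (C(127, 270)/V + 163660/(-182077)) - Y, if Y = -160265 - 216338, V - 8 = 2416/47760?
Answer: 235433627992338/625070341 ≈ 3.7665e+5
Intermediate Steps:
C(W, G) = G + W
V = 24031/2985 (V = 8 + 2416/47760 = 8 + 2416*(1/47760) = 8 + 151/2985 = 24031/2985 ≈ 8.0506)
Y = -376603
(C(127, 270)/V + 163660/(-182077)) - Y = ((270 + 127)/(24031/2985) + 163660/(-182077)) - 1*(-376603) = (397*(2985/24031) + 163660*(-1/182077)) + 376603 = (1185045/24031 - 23380/26011) + 376603 = 30262360715/625070341 + 376603 = 235433627992338/625070341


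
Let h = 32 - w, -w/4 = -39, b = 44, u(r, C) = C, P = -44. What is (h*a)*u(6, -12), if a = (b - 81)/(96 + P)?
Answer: -13764/13 ≈ -1058.8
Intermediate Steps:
w = 156 (w = -4*(-39) = 156)
h = -124 (h = 32 - 1*156 = 32 - 156 = -124)
a = -37/52 (a = (44 - 81)/(96 - 44) = -37/52 ≈ -0.71154)
(h*a)*u(6, -12) = -124*(-37/52)*(-12) = (1147/13)*(-12) = -13764/13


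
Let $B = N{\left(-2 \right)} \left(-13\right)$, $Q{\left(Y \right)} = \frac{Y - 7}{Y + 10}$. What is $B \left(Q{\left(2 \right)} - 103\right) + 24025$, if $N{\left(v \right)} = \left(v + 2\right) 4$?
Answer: $24025$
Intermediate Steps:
$N{\left(v \right)} = 8 + 4 v$ ($N{\left(v \right)} = \left(2 + v\right) 4 = 8 + 4 v$)
$Q{\left(Y \right)} = \frac{-7 + Y}{10 + Y}$
$B = 0$ ($B = \left(8 + 4 \left(-2\right)\right) \left(-13\right) = \left(8 - 8\right) \left(-13\right) = 0 \left(-13\right) = 0$)
$B \left(Q{\left(2 \right)} - 103\right) + 24025 = 0 \left(\frac{-7 + 2}{10 + 2} - 103\right) + 24025 = 0 \left(\frac{1}{12} \left(-5\right) - 103\right) + 24025 = 0 \left(- \frac{5}{12} - 103\right) + 24025 = 0 \left(- \frac{1241}{12}\right) + 24025 = 0 + 24025 = 24025$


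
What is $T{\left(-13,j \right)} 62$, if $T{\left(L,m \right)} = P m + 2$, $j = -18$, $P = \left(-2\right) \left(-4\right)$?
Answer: $-8804$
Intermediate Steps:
$P = 8$
$T{\left(L,m \right)} = 2 + 8 m$ ($T{\left(L,m \right)} = 8 m + 2 = 2 + 8 m$)
$T{\left(-13,j \right)} 62 = \left(2 + 8 \left(-18\right)\right) 62 = \left(2 - 144\right) 62 = \left(-142\right) 62 = -8804$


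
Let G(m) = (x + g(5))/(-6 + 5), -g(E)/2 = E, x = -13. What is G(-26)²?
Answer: 529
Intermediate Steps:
g(E) = -2*E
G(m) = 23 (G(m) = (-13 - 2*5)/(-6 + 5) = (-13 - 10)/(-1) = -23*(-1) = 23)
G(-26)² = 23² = 529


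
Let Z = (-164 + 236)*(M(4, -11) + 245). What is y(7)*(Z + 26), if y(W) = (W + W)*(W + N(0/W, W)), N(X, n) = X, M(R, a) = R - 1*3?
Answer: 1738324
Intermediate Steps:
M(R, a) = -3 + R (M(R, a) = R - 3 = -3 + R)
Z = 17712 (Z = (-164 + 236)*((-3 + 4) + 245) = 72*(1 + 245) = 72*246 = 17712)
y(W) = 2*W**2 (y(W) = (W + W)*(W + 0/W) = (2*W)*(W + 0) = (2*W)*W = 2*W**2)
y(7)*(Z + 26) = (2*7**2)*(17712 + 26) = (2*49)*17738 = 98*17738 = 1738324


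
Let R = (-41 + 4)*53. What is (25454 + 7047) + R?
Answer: 30540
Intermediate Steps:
R = -1961 (R = -37*53 = -1961)
(25454 + 7047) + R = (25454 + 7047) - 1961 = 32501 - 1961 = 30540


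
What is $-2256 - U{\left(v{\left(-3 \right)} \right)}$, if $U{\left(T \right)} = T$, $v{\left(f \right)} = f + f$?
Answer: $-2250$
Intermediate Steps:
$v{\left(f \right)} = 2 f$
$-2256 - U{\left(v{\left(-3 \right)} \right)} = -2256 - 2 \left(-3\right) = -2256 - -6 = -2256 + 6 = -2250$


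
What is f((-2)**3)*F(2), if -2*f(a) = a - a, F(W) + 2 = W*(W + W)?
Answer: 0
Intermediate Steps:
F(W) = -2 + 2*W**2 (F(W) = -2 + W*(W + W) = -2 + W*(2*W) = -2 + 2*W**2)
f(a) = 0 (f(a) = -(a - a)/2 = -1/2*0 = 0)
f((-2)**3)*F(2) = 0*(-2 + 2*2**2) = 0*(-2 + 2*4) = 0*(-2 + 8) = 0*6 = 0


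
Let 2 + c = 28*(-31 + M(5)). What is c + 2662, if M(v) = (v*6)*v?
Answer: 5992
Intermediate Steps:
M(v) = 6*v**2 (M(v) = (6*v)*v = 6*v**2)
c = 3330 (c = -2 + 28*(-31 + 6*5**2) = -2 + 28*(-31 + 6*25) = -2 + 28*(-31 + 150) = -2 + 28*119 = -2 + 3332 = 3330)
c + 2662 = 3330 + 2662 = 5992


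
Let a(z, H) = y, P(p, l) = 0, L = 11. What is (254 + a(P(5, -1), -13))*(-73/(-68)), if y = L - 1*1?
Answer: 4818/17 ≈ 283.41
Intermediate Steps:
y = 10 (y = 11 - 1*1 = 11 - 1 = 10)
a(z, H) = 10
(254 + a(P(5, -1), -13))*(-73/(-68)) = (254 + 10)*(-73/(-68)) = 264*(-73*(-1/68)) = 264*(73/68) = 4818/17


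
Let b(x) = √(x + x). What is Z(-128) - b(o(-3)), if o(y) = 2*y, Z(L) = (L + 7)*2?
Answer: -242 - 2*I*√3 ≈ -242.0 - 3.4641*I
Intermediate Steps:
Z(L) = 14 + 2*L (Z(L) = (7 + L)*2 = 14 + 2*L)
b(x) = √2*√x (b(x) = √(2*x) = √2*√x)
Z(-128) - b(o(-3)) = (14 + 2*(-128)) - √2*√(2*(-3)) = (14 - 256) - √2*√(-6) = -242 - √2*I*√6 = -242 - 2*I*√3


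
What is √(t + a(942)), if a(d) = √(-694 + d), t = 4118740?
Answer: √(4118740 + 2*√62) ≈ 2029.5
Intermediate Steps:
√(t + a(942)) = √(4118740 + √(-694 + 942)) = √(4118740 + √248) = √(4118740 + 2*√62)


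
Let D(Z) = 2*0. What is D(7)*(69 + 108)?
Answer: 0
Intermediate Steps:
D(Z) = 0
D(7)*(69 + 108) = 0*(69 + 108) = 0*177 = 0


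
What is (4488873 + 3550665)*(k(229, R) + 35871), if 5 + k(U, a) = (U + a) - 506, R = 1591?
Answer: 298910022840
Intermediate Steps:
k(U, a) = -511 + U + a (k(U, a) = -5 + ((U + a) - 506) = -5 + (-506 + U + a) = -511 + U + a)
(4488873 + 3550665)*(k(229, R) + 35871) = (4488873 + 3550665)*((-511 + 229 + 1591) + 35871) = 8039538*(1309 + 35871) = 8039538*37180 = 298910022840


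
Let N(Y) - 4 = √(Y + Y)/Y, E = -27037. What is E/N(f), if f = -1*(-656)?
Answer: -35472544/5247 + 54074*√82/5247 ≈ -6667.2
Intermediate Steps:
f = 656
N(Y) = 4 + √2/√Y (N(Y) = 4 + √(Y + Y)/Y = 4 + √(2*Y)/Y = 4 + (√2*√Y)/Y = 4 + √2/√Y)
E/N(f) = -27037/(4 + √2/√656) = -27037/(4 + √2*(√41/164)) = -27037/(4 + √82/164)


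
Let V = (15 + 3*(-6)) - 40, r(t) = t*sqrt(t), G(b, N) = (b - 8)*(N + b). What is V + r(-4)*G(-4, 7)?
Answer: -43 + 288*I ≈ -43.0 + 288.0*I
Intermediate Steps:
G(b, N) = (-8 + b)*(N + b)
r(t) = t**(3/2)
V = -43 (V = (15 - 18) - 40 = -3 - 40 = -43)
V + r(-4)*G(-4, 7) = -43 + (-4)**(3/2)*((-4)**2 - 8*7 - 8*(-4) + 7*(-4)) = -43 + (-8*I)*(16 - 56 + 32 - 28) = -43 - 8*I*(-36) = -43 + 288*I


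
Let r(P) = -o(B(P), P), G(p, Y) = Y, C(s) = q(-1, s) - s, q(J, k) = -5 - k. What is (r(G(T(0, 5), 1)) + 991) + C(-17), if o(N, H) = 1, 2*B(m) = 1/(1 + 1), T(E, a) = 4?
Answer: 1019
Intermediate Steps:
C(s) = -5 - 2*s (C(s) = (-5 - s) - s = -5 - 2*s)
B(m) = ¼ (B(m) = 1/(2*(1 + 1)) = (½)/2 = (½)*(½) = ¼)
r(P) = -1 (r(P) = -1*1 = -1)
(r(G(T(0, 5), 1)) + 991) + C(-17) = (-1 + 991) + (-5 - 2*(-17)) = 990 + (-5 + 34) = 990 + 29 = 1019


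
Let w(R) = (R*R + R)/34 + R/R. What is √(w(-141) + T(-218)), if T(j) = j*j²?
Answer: I*√2993938969/17 ≈ 3218.6*I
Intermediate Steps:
T(j) = j³
w(R) = 1 + R/34 + R²/34 (w(R) = (R² + R)*(1/34) + 1 = (R + R²)*(1/34) + 1 = (R/34 + R²/34) + 1 = 1 + R/34 + R²/34)
√(w(-141) + T(-218)) = √((1 + (1/34)*(-141) + (1/34)*(-141)²) + (-218)³) = √((1 - 141/34 + (1/34)*19881) - 10360232) = √((1 - 141/34 + 19881/34) - 10360232) = √(9887/17 - 10360232) = √(-176114057/17) = I*√2993938969/17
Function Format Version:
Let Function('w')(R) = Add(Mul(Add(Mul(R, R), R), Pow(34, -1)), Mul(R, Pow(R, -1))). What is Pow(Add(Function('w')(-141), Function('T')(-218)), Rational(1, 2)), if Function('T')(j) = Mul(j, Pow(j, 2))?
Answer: Mul(Rational(1, 17), I, Pow(2993938969, Rational(1, 2))) ≈ Mul(3218.6, I)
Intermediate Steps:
Function('T')(j) = Pow(j, 3)
Function('w')(R) = Add(1, Mul(Rational(1, 34), R), Mul(Rational(1, 34), Pow(R, 2))) (Function('w')(R) = Add(Mul(Add(Pow(R, 2), R), Rational(1, 34)), 1) = Add(Mul(Add(R, Pow(R, 2)), Rational(1, 34)), 1) = Add(Add(Mul(Rational(1, 34), R), Mul(Rational(1, 34), Pow(R, 2))), 1) = Add(1, Mul(Rational(1, 34), R), Mul(Rational(1, 34), Pow(R, 2))))
Pow(Add(Function('w')(-141), Function('T')(-218)), Rational(1, 2)) = Pow(Add(Add(1, Mul(Rational(1, 34), -141), Mul(Rational(1, 34), Pow(-141, 2))), Pow(-218, 3)), Rational(1, 2)) = Pow(Add(Add(1, Rational(-141, 34), Mul(Rational(1, 34), 19881)), -10360232), Rational(1, 2)) = Pow(Add(Add(1, Rational(-141, 34), Rational(19881, 34)), -10360232), Rational(1, 2)) = Pow(Add(Rational(9887, 17), -10360232), Rational(1, 2)) = Pow(Rational(-176114057, 17), Rational(1, 2)) = Mul(Rational(1, 17), I, Pow(2993938969, Rational(1, 2)))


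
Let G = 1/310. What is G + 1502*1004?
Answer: 467482481/310 ≈ 1.5080e+6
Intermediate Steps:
G = 1/310 ≈ 0.0032258
G + 1502*1004 = 1/310 + 1502*1004 = 1/310 + 1508008 = 467482481/310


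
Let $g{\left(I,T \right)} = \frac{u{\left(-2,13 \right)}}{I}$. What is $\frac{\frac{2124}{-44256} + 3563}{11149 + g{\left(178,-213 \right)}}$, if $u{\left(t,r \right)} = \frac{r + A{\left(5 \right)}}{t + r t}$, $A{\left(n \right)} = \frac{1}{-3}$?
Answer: $\frac{24558972123}{76848612410} \approx 0.31958$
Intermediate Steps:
$A{\left(n \right)} = - \frac{1}{3}$
$u{\left(t,r \right)} = \frac{- \frac{1}{3} + r}{t + r t}$ ($u{\left(t,r \right)} = \frac{r - \frac{1}{3}}{t + r t} = \frac{- \frac{1}{3} + r}{t + r t}$)
$g{\left(I,T \right)} = - \frac{19}{42 I}$ ($g{\left(I,T \right)} = \frac{\frac{1}{-2} \frac{1}{1 + 13} \left(- \frac{1}{3} + 13\right)}{I} = \frac{\left(- \frac{1}{2}\right) \frac{1}{14} \cdot \frac{38}{3}}{I} = - \frac{19}{42 I}$)
$\frac{\frac{2124}{-44256} + 3563}{11149 + g{\left(178,-213 \right)}} = \frac{\frac{2124}{-44256} + 3563}{11149 - \frac{19}{42 \cdot 178}} = \frac{2124 \left(- \frac{1}{44256}\right) + 3563}{11149 - \frac{19}{7476}} = \frac{- \frac{177}{3688} + 3563}{11149 - \frac{19}{7476}} = \frac{13140167}{3688 \cdot \frac{83349905}{7476}} = \frac{13140167}{3688} \cdot \frac{7476}{83349905} = \frac{24558972123}{76848612410}$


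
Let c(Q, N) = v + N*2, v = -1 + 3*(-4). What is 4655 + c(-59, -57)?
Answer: 4528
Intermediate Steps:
v = -13 (v = -1 - 12 = -13)
c(Q, N) = -13 + 2*N (c(Q, N) = -13 + N*2 = -13 + 2*N)
4655 + c(-59, -57) = 4655 + (-13 + 2*(-57)) = 4655 + (-13 - 114) = 4655 - 127 = 4528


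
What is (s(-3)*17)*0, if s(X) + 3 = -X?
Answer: 0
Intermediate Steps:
s(X) = -3 - X
(s(-3)*17)*0 = ((-3 - 1*(-3))*17)*0 = ((-3 + 3)*17)*0 = (0*17)*0 = 0*0 = 0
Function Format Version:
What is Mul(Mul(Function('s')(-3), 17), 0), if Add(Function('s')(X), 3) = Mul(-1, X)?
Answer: 0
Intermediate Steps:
Function('s')(X) = Add(-3, Mul(-1, X))
Mul(Mul(Function('s')(-3), 17), 0) = Mul(Mul(Add(-3, Mul(-1, -3)), 17), 0) = Mul(Mul(Add(-3, 3), 17), 0) = Mul(Mul(0, 17), 0) = Mul(0, 0) = 0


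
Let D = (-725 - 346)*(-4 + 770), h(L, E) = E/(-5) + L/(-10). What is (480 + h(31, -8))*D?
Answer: -392554701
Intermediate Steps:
h(L, E) = -E/5 - L/10 (h(L, E) = E*(-1/5) + L*(-1/10) = -E/5 - L/10)
D = -820386 (D = -1071*766 = -820386)
(480 + h(31, -8))*D = (480 + (-1/5*(-8) - 1/10*31))*(-820386) = (480 + (8/5 - 31/10))*(-820386) = (480 - 3/2)*(-820386) = (957/2)*(-820386) = -392554701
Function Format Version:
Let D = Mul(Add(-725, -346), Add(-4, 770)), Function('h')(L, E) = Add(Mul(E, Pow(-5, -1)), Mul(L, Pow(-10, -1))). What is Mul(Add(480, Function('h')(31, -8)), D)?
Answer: -392554701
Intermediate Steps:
Function('h')(L, E) = Add(Mul(Rational(-1, 5), E), Mul(Rational(-1, 10), L)) (Function('h')(L, E) = Add(Mul(E, Rational(-1, 5)), Mul(L, Rational(-1, 10))) = Add(Mul(Rational(-1, 5), E), Mul(Rational(-1, 10), L)))
D = -820386 (D = Mul(-1071, 766) = -820386)
Mul(Add(480, Function('h')(31, -8)), D) = Mul(Add(480, Add(Mul(Rational(-1, 5), -8), Mul(Rational(-1, 10), 31))), -820386) = Mul(Add(480, Add(Rational(8, 5), Rational(-31, 10))), -820386) = Mul(Add(480, Rational(-3, 2)), -820386) = Mul(Rational(957, 2), -820386) = -392554701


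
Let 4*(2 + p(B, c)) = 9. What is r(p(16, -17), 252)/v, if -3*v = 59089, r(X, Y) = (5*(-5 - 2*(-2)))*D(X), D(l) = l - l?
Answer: 0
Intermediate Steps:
D(l) = 0
p(B, c) = 1/4 (p(B, c) = -2 + (1/4)*9 = -2 + 9/4 = 1/4)
r(X, Y) = 0 (r(X, Y) = (5*(-5 - 2*(-2)))*0 = (5*(-5 + 4))*0 = (5*(-1))*0 = -5*0 = 0)
v = -59089/3 (v = -1/3*59089 = -59089/3 ≈ -19696.)
r(p(16, -17), 252)/v = 0/(-59089/3) = 0*(-3/59089) = 0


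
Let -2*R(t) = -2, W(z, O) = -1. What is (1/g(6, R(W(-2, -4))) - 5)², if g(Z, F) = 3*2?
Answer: 841/36 ≈ 23.361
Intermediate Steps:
R(t) = 1 (R(t) = -½*(-2) = 1)
g(Z, F) = 6
(1/g(6, R(W(-2, -4))) - 5)² = (1/6 - 5)² = (⅙ - 5)² = (-29/6)² = 841/36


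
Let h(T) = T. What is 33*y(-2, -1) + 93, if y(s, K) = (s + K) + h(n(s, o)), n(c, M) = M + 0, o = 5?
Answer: 159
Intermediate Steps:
n(c, M) = M
y(s, K) = 5 + K + s (y(s, K) = (s + K) + 5 = (K + s) + 5 = 5 + K + s)
33*y(-2, -1) + 93 = 33*(5 - 1 - 2) + 93 = 33*2 + 93 = 66 + 93 = 159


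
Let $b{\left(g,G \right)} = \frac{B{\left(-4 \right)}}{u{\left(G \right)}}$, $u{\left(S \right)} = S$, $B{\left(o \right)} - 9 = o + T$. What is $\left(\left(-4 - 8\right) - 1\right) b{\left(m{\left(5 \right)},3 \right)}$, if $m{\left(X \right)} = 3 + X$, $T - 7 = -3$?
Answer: $-39$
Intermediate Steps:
$T = 4$ ($T = 7 - 3 = 4$)
$B{\left(o \right)} = 13 + o$ ($B{\left(o \right)} = 9 + \left(o + 4\right) = 9 + \left(4 + o\right) = 13 + o$)
$b{\left(g,G \right)} = \frac{9}{G}$ ($b{\left(g,G \right)} = \frac{13 - 4}{G} = \frac{9}{G}$)
$\left(\left(-4 - 8\right) - 1\right) b{\left(m{\left(5 \right)},3 \right)} = \left(\left(-4 - 8\right) - 1\right) \frac{9}{3} = \left(\left(-4 - 8\right) - 1\right) 9 \cdot \frac{1}{3} = \left(-12 - 1\right) 3 = \left(-13\right) 3 = -39$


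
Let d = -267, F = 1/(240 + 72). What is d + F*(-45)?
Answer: -27783/104 ≈ -267.14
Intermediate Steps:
F = 1/312 ≈ 0.0032051
d + F*(-45) = -267 + (1/312)*(-45) = -267 - 15/104 = -27783/104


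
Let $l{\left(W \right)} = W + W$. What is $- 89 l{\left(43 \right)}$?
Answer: $-7654$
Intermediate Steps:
$l{\left(W \right)} = 2 W$
$- 89 l{\left(43 \right)} = - 89 \cdot 2 \cdot 43 = \left(-89\right) 86 = -7654$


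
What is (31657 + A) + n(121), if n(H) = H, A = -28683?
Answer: 3095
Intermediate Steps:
(31657 + A) + n(121) = (31657 - 28683) + 121 = 2974 + 121 = 3095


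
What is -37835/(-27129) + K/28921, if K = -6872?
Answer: 907795547/784597809 ≈ 1.1570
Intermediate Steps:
-37835/(-27129) + K/28921 = -37835/(-27129) - 6872/28921 = -37835*(-1/27129) - 6872*1/28921 = 37835/27129 - 6872/28921 = 907795547/784597809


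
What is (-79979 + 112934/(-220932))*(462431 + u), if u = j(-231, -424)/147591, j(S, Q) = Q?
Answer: -602995660368142647257/16303787406 ≈ -3.6985e+10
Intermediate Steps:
u = -424/147591 ≈ -0.0028728
(-79979 + 112934/(-220932))*(462431 + u) = (-79979 + 112934/(-220932))*(462431 - 424/147591) = (-79979 + 112934*(-1/220932))*(68250653297/147591) = (-79979 - 56467/110466)*(68250653297/147591) = -8835016681/110466*68250653297/147591 = -602995660368142647257/16303787406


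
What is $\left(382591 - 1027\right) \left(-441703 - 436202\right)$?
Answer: $-334976943420$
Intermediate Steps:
$\left(382591 - 1027\right) \left(-441703 - 436202\right) = 381564 \left(-877905\right) = -334976943420$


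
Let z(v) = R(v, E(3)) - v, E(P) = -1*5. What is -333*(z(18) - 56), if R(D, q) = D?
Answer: 18648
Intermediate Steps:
E(P) = -5
z(v) = 0 (z(v) = v - v = 0)
-333*(z(18) - 56) = -333*(0 - 56) = -333*(-56) = 18648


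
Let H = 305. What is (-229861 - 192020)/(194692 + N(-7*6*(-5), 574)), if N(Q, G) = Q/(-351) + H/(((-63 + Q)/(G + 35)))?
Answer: -345520539/160487123 ≈ -2.1530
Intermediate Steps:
N(Q, G) = -Q/351 + 305*(35 + G)/(-63 + Q) (N(Q, G) = Q/(-351) + 305/(((-63 + Q)/(G + 35))) = Q*(-1/351) + 305/(((-63 + Q)/(35 + G))) = -Q/351 + 305/(((-63 + Q)/(35 + G))) = -Q/351 + 305*((35 + G)/(-63 + Q)) = -Q/351 + 305*(35 + G)/(-63 + Q))
(-229861 - 192020)/(194692 + N(-7*6*(-5), 574)) = (-229861 - 192020)/(194692 + (3746925 - (-7*6*(-5))² + 63*(-7*6*(-5)) + 107055*574)/(351*(-63 - 7*6*(-5)))) = -421881/(194692 + (3746925 - (-42*(-5))² + 63*(-42*(-5)) + 61449570)/(351*(-63 - 42*(-5)))) = -421881/(194692 + (3746925 - 1*210² + 63*210 + 61449570)/(351*(-63 + 210))) = -421881/(194692 + (1/351)*(3746925 - 1*44100 + 13230 + 61449570)/147) = -421881/(194692 + (1/351)*(1/147)*(3746925 - 44100 + 13230 + 61449570)) = -421881/(194692 + (1/351)*(1/147)*65165625) = -421881/(194692 + 1034375/819) = -421881/160487123/819 = -421881*819/160487123 = -345520539/160487123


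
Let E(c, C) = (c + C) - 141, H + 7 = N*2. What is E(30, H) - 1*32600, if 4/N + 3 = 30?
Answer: -883378/27 ≈ -32718.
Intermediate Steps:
N = 4/27 (N = 4/(-3 + 30) = 4/27 ≈ 0.14815)
H = -181/27 (H = -7 + (4/27)*2 = -7 + 8/27 = -181/27 ≈ -6.7037)
E(c, C) = -141 + C + c (E(c, C) = (C + c) - 141 = -141 + C + c)
E(30, H) - 1*32600 = (-141 - 181/27 + 30) - 1*32600 = -3178/27 - 32600 = -883378/27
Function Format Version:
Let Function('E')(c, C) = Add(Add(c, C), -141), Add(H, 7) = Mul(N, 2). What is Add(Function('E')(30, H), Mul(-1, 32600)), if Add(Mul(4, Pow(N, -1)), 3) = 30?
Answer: Rational(-883378, 27) ≈ -32718.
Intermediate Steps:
N = Rational(4, 27) (N = Mul(4, Pow(Add(-3, 30), -1)) = Mul(4, Pow(27, -1)) = Mul(4, Rational(1, 27)) = Rational(4, 27) ≈ 0.14815)
H = Rational(-181, 27) (H = Add(-7, Mul(Rational(4, 27), 2)) = Add(-7, Rational(8, 27)) = Rational(-181, 27) ≈ -6.7037)
Function('E')(c, C) = Add(-141, C, c) (Function('E')(c, C) = Add(Add(C, c), -141) = Add(-141, C, c))
Add(Function('E')(30, H), Mul(-1, 32600)) = Add(Add(-141, Rational(-181, 27), 30), Mul(-1, 32600)) = Add(Rational(-3178, 27), -32600) = Rational(-883378, 27)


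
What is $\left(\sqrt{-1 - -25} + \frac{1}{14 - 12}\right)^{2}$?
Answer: $\frac{97}{4} + 2 \sqrt{6} \approx 29.149$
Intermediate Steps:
$\left(\sqrt{-1 - -25} + \frac{1}{14 - 12}\right)^{2} = \left(\sqrt{-1 + 25} + \frac{1}{2}\right)^{2} = \left(\sqrt{24} + \frac{1}{2}\right)^{2} = \left(2 \sqrt{6} + \frac{1}{2}\right)^{2} = \left(\frac{1}{2} + 2 \sqrt{6}\right)^{2}$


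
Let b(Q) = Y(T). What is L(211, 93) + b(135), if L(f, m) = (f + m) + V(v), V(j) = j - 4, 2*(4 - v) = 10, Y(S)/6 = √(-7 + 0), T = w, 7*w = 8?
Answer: 299 + 6*I*√7 ≈ 299.0 + 15.875*I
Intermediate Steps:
w = 8/7 (w = (⅐)*8 = 8/7 ≈ 1.1429)
T = 8/7 ≈ 1.1429
Y(S) = 6*I*√7 (Y(S) = 6*√(-7 + 0) = 6*√(-7) = 6*(I*√7) = 6*I*√7)
v = -1 (v = 4 - ½*10 = 4 - 5 = -1)
V(j) = -4 + j
L(f, m) = -5 + f + m (L(f, m) = (f + m) + (-4 - 1) = (f + m) - 5 = -5 + f + m)
b(Q) = 6*I*√7
L(211, 93) + b(135) = (-5 + 211 + 93) + 6*I*√7 = 299 + 6*I*√7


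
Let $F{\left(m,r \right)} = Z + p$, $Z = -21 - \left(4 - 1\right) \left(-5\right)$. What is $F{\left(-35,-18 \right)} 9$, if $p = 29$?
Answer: $207$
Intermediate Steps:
$Z = -6$ ($Z = -21 - 3 \left(-5\right) = -21 - -15 = -21 + 15 = -6$)
$F{\left(m,r \right)} = 23$ ($F{\left(m,r \right)} = -6 + 29 = 23$)
$F{\left(-35,-18 \right)} 9 = 23 \cdot 9 = 207$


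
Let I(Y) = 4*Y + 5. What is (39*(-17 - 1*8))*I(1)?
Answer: -8775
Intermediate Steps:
I(Y) = 5 + 4*Y
(39*(-17 - 1*8))*I(1) = (39*(-17 - 1*8))*(5 + 4*1) = (39*(-17 - 8))*(5 + 4) = (39*(-25))*9 = -975*9 = -8775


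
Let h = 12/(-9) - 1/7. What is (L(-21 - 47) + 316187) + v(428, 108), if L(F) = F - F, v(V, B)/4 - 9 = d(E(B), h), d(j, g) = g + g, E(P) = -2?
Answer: 6640435/21 ≈ 3.1621e+5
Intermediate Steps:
h = -31/21 (h = 12*(-⅑) - 1*⅐ = -4/3 - ⅐ = -31/21 ≈ -1.4762)
d(j, g) = 2*g
v(V, B) = 508/21 (v(V, B) = 36 + 4*(2*(-31/21)) = 36 + 4*(-62/21) = 36 - 248/21 = 508/21)
L(F) = 0
(L(-21 - 47) + 316187) + v(428, 108) = (0 + 316187) + 508/21 = 316187 + 508/21 = 6640435/21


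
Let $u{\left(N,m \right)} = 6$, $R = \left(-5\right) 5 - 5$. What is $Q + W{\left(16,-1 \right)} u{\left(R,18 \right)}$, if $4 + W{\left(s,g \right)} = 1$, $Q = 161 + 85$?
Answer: $228$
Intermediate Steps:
$Q = 246$
$R = -30$ ($R = -25 - 5 = -30$)
$W{\left(s,g \right)} = -3$ ($W{\left(s,g \right)} = -4 + 1 = -3$)
$Q + W{\left(16,-1 \right)} u{\left(R,18 \right)} = 246 - 18 = 228$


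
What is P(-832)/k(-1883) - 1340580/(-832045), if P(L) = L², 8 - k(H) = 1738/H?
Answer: 108455806296980/1398002009 ≈ 77579.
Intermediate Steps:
k(H) = 8 - 1738/H
P(-832)/k(-1883) - 1340580/(-832045) = (-832)²/(8 - 1738/(-1883)) - 1340580/(-832045) = 692224/(8 - 1738*(-1/1883)) - 1340580*(-1/832045) = 692224/(8 + 1738/1883) + 268116/166409 = 692224/(16802/1883) + 268116/166409 = 692224*(1883/16802) + 268116/166409 = 651728896/8401 + 268116/166409 = 108455806296980/1398002009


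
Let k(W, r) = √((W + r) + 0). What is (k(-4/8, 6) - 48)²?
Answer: (96 - √22)²/4 ≈ 2084.4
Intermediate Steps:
k(W, r) = √(W + r)
(k(-4/8, 6) - 48)² = (√(-4/8 + 6) - 48)² = (√(-4*⅛ + 6) - 48)² = (√(-½ + 6) - 48)² = (√(11/2) - 48)² = (√22/2 - 48)² = (-48 + √22/2)²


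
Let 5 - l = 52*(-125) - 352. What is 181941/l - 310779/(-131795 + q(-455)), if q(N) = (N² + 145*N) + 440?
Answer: -52441944/9496945 ≈ -5.5220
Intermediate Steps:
q(N) = 440 + N² + 145*N
l = 6857 (l = 5 - (52*(-125) - 352) = 5 - (-6500 - 352) = 5 - 1*(-6852) = 5 + 6852 = 6857)
181941/l - 310779/(-131795 + q(-455)) = 181941/6857 - 310779/(-131795 + (440 + (-455)² + 145*(-455))) = 181941*(1/6857) - 310779/(-131795 + (440 + 207025 - 65975)) = 181941/6857 - 310779/(-131795 + 141490) = 181941/6857 - 310779/9695 = 181941/6857 - 310779*1/9695 = 181941/6857 - 44397/1385 = -52441944/9496945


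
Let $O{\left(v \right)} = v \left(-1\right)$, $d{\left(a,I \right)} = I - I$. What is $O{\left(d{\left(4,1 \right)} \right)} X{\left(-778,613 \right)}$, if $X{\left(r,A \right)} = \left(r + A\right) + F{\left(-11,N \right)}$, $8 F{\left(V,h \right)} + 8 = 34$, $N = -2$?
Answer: $0$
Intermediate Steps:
$d{\left(a,I \right)} = 0$
$F{\left(V,h \right)} = \frac{13}{4}$ ($F{\left(V,h \right)} = -1 + \frac{1}{8} \cdot 34 = -1 + \frac{17}{4} = \frac{13}{4}$)
$O{\left(v \right)} = - v$
$X{\left(r,A \right)} = \frac{13}{4} + A + r$ ($X{\left(r,A \right)} = \left(r + A\right) + \frac{13}{4} = \left(A + r\right) + \frac{13}{4} = \frac{13}{4} + A + r$)
$O{\left(d{\left(4,1 \right)} \right)} X{\left(-778,613 \right)} = \left(-1\right) 0 \left(\frac{13}{4} + 613 - 778\right) = 0 \left(- \frac{647}{4}\right) = 0$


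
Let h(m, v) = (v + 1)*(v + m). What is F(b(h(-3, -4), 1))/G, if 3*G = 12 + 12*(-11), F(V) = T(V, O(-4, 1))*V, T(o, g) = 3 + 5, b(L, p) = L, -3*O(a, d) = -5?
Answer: -21/5 ≈ -4.2000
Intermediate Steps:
O(a, d) = 5/3 (O(a, d) = -⅓*(-5) = 5/3)
h(m, v) = (1 + v)*(m + v)
T(o, g) = 8
F(V) = 8*V
G = -40 (G = (12 + 12*(-11))/3 = (12 - 132)/3 = (⅓)*(-120) = -40)
F(b(h(-3, -4), 1))/G = (8*(-3 - 4 + (-4)² - 3*(-4)))/(-40) = (8*(-3 - 4 + 16 + 12))*(-1/40) = (8*21)*(-1/40) = 168*(-1/40) = -21/5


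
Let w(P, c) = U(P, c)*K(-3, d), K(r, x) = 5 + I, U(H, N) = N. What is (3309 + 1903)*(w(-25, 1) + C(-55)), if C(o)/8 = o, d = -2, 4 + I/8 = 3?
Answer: -2308916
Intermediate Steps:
I = -8 (I = -32 + 8*3 = -32 + 24 = -8)
K(r, x) = -3 (K(r, x) = 5 - 8 = -3)
w(P, c) = -3*c (w(P, c) = c*(-3) = -3*c)
C(o) = 8*o
(3309 + 1903)*(w(-25, 1) + C(-55)) = (3309 + 1903)*(-3*1 + 8*(-55)) = 5212*(-3 - 440) = 5212*(-443) = -2308916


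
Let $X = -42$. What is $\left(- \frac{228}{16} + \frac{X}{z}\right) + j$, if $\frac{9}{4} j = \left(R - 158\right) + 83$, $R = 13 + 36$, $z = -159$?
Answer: $- \frac{48733}{1908} \approx -25.541$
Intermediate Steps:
$R = 49$
$j = - \frac{104}{9}$ ($j = \frac{4 \left(\left(49 - 158\right) + 83\right)}{9} = \frac{4 \left(-109 + 83\right)}{9} = \frac{4}{9} \left(-26\right) = - \frac{104}{9} \approx -11.556$)
$\left(- \frac{228}{16} + \frac{X}{z}\right) + j = \left(- \frac{228}{16} - \frac{42}{-159}\right) - \frac{104}{9} = \left(\left(-228\right) \frac{1}{16} - - \frac{14}{53}\right) - \frac{104}{9} = \left(- \frac{57}{4} + \frac{14}{53}\right) - \frac{104}{9} = - \frac{2965}{212} - \frac{104}{9} = - \frac{48733}{1908}$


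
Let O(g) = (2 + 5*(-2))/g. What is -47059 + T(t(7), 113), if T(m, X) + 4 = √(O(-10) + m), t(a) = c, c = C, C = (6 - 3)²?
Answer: -47063 + 7*√5/5 ≈ -47060.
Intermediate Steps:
C = 9 (C = 3² = 9)
c = 9
t(a) = 9
O(g) = -8/g (O(g) = (2 - 10)/g = -8/g)
T(m, X) = -4 + √(⅘ + m) (T(m, X) = -4 + √(-8/(-10) + m) = -4 + √(-8*(-⅒) + m) = -4 + √(⅘ + m))
-47059 + T(t(7), 113) = -47059 + (-4 + √(20 + 25*9)/5) = -47059 + (-4 + √(20 + 225)/5) = -47059 + (-4 + √245/5) = -47059 + (-4 + (7*√5)/5) = -47059 + (-4 + 7*√5/5) = -47063 + 7*√5/5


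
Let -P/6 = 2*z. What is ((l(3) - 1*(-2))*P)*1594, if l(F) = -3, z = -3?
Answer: -57384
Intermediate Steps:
P = 36 (P = -12*(-3) = -6*(-6) = 36)
((l(3) - 1*(-2))*P)*1594 = ((-3 - 1*(-2))*36)*1594 = ((-3 + 2)*36)*1594 = -1*36*1594 = -36*1594 = -57384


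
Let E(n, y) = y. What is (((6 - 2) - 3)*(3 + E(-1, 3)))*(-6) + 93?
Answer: 57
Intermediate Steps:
(((6 - 2) - 3)*(3 + E(-1, 3)))*(-6) + 93 = (((6 - 2) - 3)*(3 + 3))*(-6) + 93 = ((4 - 3)*6)*(-6) + 93 = (1*6)*(-6) + 93 = 6*(-6) + 93 = -36 + 93 = 57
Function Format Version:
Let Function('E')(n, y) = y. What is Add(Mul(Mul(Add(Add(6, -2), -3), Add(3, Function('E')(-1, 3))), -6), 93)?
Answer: 57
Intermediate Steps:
Add(Mul(Mul(Add(Add(6, -2), -3), Add(3, Function('E')(-1, 3))), -6), 93) = Add(Mul(Mul(Add(Add(6, -2), -3), Add(3, 3)), -6), 93) = Add(Mul(Mul(Add(4, -3), 6), -6), 93) = Add(Mul(Mul(1, 6), -6), 93) = Add(Mul(6, -6), 93) = Add(-36, 93) = 57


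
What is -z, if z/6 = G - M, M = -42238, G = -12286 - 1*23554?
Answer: -38388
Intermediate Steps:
G = -35840 (G = -12286 - 23554 = -35840)
z = 38388 (z = 6*(-35840 - 1*(-42238)) = 6*(-35840 + 42238) = 6*6398 = 38388)
-z = -1*38388 = -38388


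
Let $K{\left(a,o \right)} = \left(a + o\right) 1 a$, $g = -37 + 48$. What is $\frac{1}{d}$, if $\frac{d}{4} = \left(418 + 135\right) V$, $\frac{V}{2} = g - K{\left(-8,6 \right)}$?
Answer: $- \frac{1}{22120} \approx -4.5208 \cdot 10^{-5}$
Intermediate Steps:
$g = 11$
$K{\left(a,o \right)} = a \left(a + o\right)$ ($K{\left(a,o \right)} = \left(a + o\right) a = a \left(a + o\right)$)
$V = -10$ ($V = 2 \left(11 - - 8 \left(-8 + 6\right)\right) = 2 \left(11 - \left(-8\right) \left(-2\right)\right) = 2 \left(11 - 16\right) = 2 \left(-5\right) = -10$)
$d = -22120$ ($d = 4 \left(418 + 135\right) \left(-10\right) = 4 \cdot 553 \left(-10\right) = 4 \left(-5530\right) = -22120$)
$\frac{1}{d} = \frac{1}{-22120} = - \frac{1}{22120}$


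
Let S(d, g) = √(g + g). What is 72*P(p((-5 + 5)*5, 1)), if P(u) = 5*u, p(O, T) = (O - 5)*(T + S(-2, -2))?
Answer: -1800 - 3600*I ≈ -1800.0 - 3600.0*I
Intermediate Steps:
S(d, g) = √2*√g (S(d, g) = √(2*g) = √2*√g)
p(O, T) = (-5 + O)*(T + 2*I) (p(O, T) = (O - 5)*(T + √2*√(-2)) = (-5 + O)*(T + √2*(I*√2)) = (-5 + O)*(T + 2*I))
72*P(p((-5 + 5)*5, 1)) = 72*(5*(-10*I - 5*1 + ((-5 + 5)*5)*1 + 2*I*((-5 + 5)*5))) = 72*(5*(-10*I - 5 + (0*5)*1 + 2*I*(0*5))) = 72*(5*(-10*I - 5 + 0*1 + 2*I*0)) = 72*(5*(-10*I - 5 + 0 + 0)) = 72*(5*(-5 - 10*I)) = 72*(-25 - 50*I) = -1800 - 3600*I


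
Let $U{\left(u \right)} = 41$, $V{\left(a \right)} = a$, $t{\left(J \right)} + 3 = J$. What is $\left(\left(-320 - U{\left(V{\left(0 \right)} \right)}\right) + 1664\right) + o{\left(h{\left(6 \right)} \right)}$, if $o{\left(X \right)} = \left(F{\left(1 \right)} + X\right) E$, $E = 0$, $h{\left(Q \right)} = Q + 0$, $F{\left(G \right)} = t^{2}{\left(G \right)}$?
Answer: $1303$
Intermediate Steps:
$t{\left(J \right)} = -3 + J$
$F{\left(G \right)} = \left(-3 + G\right)^{2}$
$h{\left(Q \right)} = Q$
$o{\left(X \right)} = 0$ ($o{\left(X \right)} = \left(\left(-3 + 1\right)^{2} + X\right) 0 = \left(\left(-2\right)^{2} + X\right) 0 = \left(4 + X\right) 0 = 0$)
$\left(\left(-320 - U{\left(V{\left(0 \right)} \right)}\right) + 1664\right) + o{\left(h{\left(6 \right)} \right)} = \left(\left(-320 - 41\right) + 1664\right) + 0 = \left(-361 + 1664\right) + 0 = 1303 + 0 = 1303$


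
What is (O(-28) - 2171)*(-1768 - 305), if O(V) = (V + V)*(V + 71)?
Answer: 9492267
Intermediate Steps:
O(V) = 2*V*(71 + V) (O(V) = (2*V)*(71 + V) = 2*V*(71 + V))
(O(-28) - 2171)*(-1768 - 305) = (2*(-28)*(71 - 28) - 2171)*(-1768 - 305) = (2*(-28)*43 - 2171)*(-2073) = (-2408 - 2171)*(-2073) = -4579*(-2073) = 9492267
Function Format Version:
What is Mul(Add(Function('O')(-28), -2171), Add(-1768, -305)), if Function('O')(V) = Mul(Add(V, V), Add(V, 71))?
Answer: 9492267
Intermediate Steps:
Function('O')(V) = Mul(2, V, Add(71, V)) (Function('O')(V) = Mul(Mul(2, V), Add(71, V)) = Mul(2, V, Add(71, V)))
Mul(Add(Function('O')(-28), -2171), Add(-1768, -305)) = Mul(Add(Mul(2, -28, Add(71, -28)), -2171), Add(-1768, -305)) = Mul(Add(Mul(2, -28, 43), -2171), -2073) = Mul(Add(-2408, -2171), -2073) = Mul(-4579, -2073) = 9492267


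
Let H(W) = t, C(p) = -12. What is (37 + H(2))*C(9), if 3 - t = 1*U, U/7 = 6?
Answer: 24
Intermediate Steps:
U = 42 (U = 7*6 = 42)
t = -39 (t = 3 - 42 = -39)
H(W) = -39
(37 + H(2))*C(9) = (37 - 39)*(-12) = -2*(-12) = 24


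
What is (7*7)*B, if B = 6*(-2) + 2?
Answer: -490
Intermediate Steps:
B = -10 (B = -12 + 2 = -10)
(7*7)*B = (7*7)*(-10) = 49*(-10) = -490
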